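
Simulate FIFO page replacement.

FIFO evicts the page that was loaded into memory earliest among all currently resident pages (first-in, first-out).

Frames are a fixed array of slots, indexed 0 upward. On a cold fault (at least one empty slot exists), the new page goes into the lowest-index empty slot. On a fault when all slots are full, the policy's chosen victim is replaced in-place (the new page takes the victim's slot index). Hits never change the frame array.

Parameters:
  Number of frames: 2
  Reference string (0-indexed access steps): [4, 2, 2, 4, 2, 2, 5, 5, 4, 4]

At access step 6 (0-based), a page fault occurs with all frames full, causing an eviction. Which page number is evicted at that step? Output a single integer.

Step 0: ref 4 -> FAULT, frames=[4,-]
Step 1: ref 2 -> FAULT, frames=[4,2]
Step 2: ref 2 -> HIT, frames=[4,2]
Step 3: ref 4 -> HIT, frames=[4,2]
Step 4: ref 2 -> HIT, frames=[4,2]
Step 5: ref 2 -> HIT, frames=[4,2]
Step 6: ref 5 -> FAULT, evict 4, frames=[5,2]
At step 6: evicted page 4

Answer: 4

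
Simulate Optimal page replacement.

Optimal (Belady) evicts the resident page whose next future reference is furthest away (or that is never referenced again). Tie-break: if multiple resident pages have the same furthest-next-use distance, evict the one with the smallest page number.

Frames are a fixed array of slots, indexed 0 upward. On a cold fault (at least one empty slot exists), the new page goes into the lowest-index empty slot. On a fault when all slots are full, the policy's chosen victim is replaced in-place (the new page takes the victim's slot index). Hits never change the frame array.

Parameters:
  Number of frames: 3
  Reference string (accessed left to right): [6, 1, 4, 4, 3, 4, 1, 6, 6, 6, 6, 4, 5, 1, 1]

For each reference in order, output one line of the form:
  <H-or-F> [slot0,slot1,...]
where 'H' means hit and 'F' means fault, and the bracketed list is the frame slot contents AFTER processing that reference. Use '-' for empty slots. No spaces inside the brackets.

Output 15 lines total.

F [6,-,-]
F [6,1,-]
F [6,1,4]
H [6,1,4]
F [3,1,4]
H [3,1,4]
H [3,1,4]
F [6,1,4]
H [6,1,4]
H [6,1,4]
H [6,1,4]
H [6,1,4]
F [6,1,5]
H [6,1,5]
H [6,1,5]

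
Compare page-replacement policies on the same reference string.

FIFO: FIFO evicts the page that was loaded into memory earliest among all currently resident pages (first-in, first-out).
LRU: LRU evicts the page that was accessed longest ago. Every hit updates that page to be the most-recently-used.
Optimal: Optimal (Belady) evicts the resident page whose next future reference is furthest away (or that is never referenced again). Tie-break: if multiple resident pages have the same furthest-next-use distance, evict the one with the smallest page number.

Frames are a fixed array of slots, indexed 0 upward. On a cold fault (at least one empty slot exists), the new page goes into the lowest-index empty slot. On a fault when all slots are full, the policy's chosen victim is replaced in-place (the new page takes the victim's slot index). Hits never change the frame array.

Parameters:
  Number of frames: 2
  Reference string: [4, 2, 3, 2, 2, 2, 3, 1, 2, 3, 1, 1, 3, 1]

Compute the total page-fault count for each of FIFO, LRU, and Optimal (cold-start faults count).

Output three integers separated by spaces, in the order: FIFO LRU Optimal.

--- FIFO ---
  step 0: ref 4 -> FAULT, frames=[4,-] (faults so far: 1)
  step 1: ref 2 -> FAULT, frames=[4,2] (faults so far: 2)
  step 2: ref 3 -> FAULT, evict 4, frames=[3,2] (faults so far: 3)
  step 3: ref 2 -> HIT, frames=[3,2] (faults so far: 3)
  step 4: ref 2 -> HIT, frames=[3,2] (faults so far: 3)
  step 5: ref 2 -> HIT, frames=[3,2] (faults so far: 3)
  step 6: ref 3 -> HIT, frames=[3,2] (faults so far: 3)
  step 7: ref 1 -> FAULT, evict 2, frames=[3,1] (faults so far: 4)
  step 8: ref 2 -> FAULT, evict 3, frames=[2,1] (faults so far: 5)
  step 9: ref 3 -> FAULT, evict 1, frames=[2,3] (faults so far: 6)
  step 10: ref 1 -> FAULT, evict 2, frames=[1,3] (faults so far: 7)
  step 11: ref 1 -> HIT, frames=[1,3] (faults so far: 7)
  step 12: ref 3 -> HIT, frames=[1,3] (faults so far: 7)
  step 13: ref 1 -> HIT, frames=[1,3] (faults so far: 7)
  FIFO total faults: 7
--- LRU ---
  step 0: ref 4 -> FAULT, frames=[4,-] (faults so far: 1)
  step 1: ref 2 -> FAULT, frames=[4,2] (faults so far: 2)
  step 2: ref 3 -> FAULT, evict 4, frames=[3,2] (faults so far: 3)
  step 3: ref 2 -> HIT, frames=[3,2] (faults so far: 3)
  step 4: ref 2 -> HIT, frames=[3,2] (faults so far: 3)
  step 5: ref 2 -> HIT, frames=[3,2] (faults so far: 3)
  step 6: ref 3 -> HIT, frames=[3,2] (faults so far: 3)
  step 7: ref 1 -> FAULT, evict 2, frames=[3,1] (faults so far: 4)
  step 8: ref 2 -> FAULT, evict 3, frames=[2,1] (faults so far: 5)
  step 9: ref 3 -> FAULT, evict 1, frames=[2,3] (faults so far: 6)
  step 10: ref 1 -> FAULT, evict 2, frames=[1,3] (faults so far: 7)
  step 11: ref 1 -> HIT, frames=[1,3] (faults so far: 7)
  step 12: ref 3 -> HIT, frames=[1,3] (faults so far: 7)
  step 13: ref 1 -> HIT, frames=[1,3] (faults so far: 7)
  LRU total faults: 7
--- Optimal ---
  step 0: ref 4 -> FAULT, frames=[4,-] (faults so far: 1)
  step 1: ref 2 -> FAULT, frames=[4,2] (faults so far: 2)
  step 2: ref 3 -> FAULT, evict 4, frames=[3,2] (faults so far: 3)
  step 3: ref 2 -> HIT, frames=[3,2] (faults so far: 3)
  step 4: ref 2 -> HIT, frames=[3,2] (faults so far: 3)
  step 5: ref 2 -> HIT, frames=[3,2] (faults so far: 3)
  step 6: ref 3 -> HIT, frames=[3,2] (faults so far: 3)
  step 7: ref 1 -> FAULT, evict 3, frames=[1,2] (faults so far: 4)
  step 8: ref 2 -> HIT, frames=[1,2] (faults so far: 4)
  step 9: ref 3 -> FAULT, evict 2, frames=[1,3] (faults so far: 5)
  step 10: ref 1 -> HIT, frames=[1,3] (faults so far: 5)
  step 11: ref 1 -> HIT, frames=[1,3] (faults so far: 5)
  step 12: ref 3 -> HIT, frames=[1,3] (faults so far: 5)
  step 13: ref 1 -> HIT, frames=[1,3] (faults so far: 5)
  Optimal total faults: 5

Answer: 7 7 5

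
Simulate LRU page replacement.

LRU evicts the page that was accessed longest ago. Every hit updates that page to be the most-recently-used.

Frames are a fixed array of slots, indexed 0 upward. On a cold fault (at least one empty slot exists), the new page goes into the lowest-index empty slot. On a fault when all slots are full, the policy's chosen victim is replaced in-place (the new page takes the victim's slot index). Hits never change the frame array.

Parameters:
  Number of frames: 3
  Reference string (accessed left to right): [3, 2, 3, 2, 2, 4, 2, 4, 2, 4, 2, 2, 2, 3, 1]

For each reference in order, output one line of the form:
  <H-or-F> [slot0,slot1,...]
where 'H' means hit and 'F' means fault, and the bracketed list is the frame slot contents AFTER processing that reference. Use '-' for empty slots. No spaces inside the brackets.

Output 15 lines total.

F [3,-,-]
F [3,2,-]
H [3,2,-]
H [3,2,-]
H [3,2,-]
F [3,2,4]
H [3,2,4]
H [3,2,4]
H [3,2,4]
H [3,2,4]
H [3,2,4]
H [3,2,4]
H [3,2,4]
H [3,2,4]
F [3,2,1]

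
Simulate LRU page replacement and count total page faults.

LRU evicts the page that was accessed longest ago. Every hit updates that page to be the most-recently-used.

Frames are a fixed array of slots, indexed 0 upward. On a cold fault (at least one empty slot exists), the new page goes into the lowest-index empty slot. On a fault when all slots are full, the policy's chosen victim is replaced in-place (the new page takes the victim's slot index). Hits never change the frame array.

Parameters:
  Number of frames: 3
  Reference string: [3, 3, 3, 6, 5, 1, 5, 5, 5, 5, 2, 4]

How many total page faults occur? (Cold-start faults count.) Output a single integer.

Answer: 6

Derivation:
Step 0: ref 3 → FAULT, frames=[3,-,-]
Step 1: ref 3 → HIT, frames=[3,-,-]
Step 2: ref 3 → HIT, frames=[3,-,-]
Step 3: ref 6 → FAULT, frames=[3,6,-]
Step 4: ref 5 → FAULT, frames=[3,6,5]
Step 5: ref 1 → FAULT (evict 3), frames=[1,6,5]
Step 6: ref 5 → HIT, frames=[1,6,5]
Step 7: ref 5 → HIT, frames=[1,6,5]
Step 8: ref 5 → HIT, frames=[1,6,5]
Step 9: ref 5 → HIT, frames=[1,6,5]
Step 10: ref 2 → FAULT (evict 6), frames=[1,2,5]
Step 11: ref 4 → FAULT (evict 1), frames=[4,2,5]
Total faults: 6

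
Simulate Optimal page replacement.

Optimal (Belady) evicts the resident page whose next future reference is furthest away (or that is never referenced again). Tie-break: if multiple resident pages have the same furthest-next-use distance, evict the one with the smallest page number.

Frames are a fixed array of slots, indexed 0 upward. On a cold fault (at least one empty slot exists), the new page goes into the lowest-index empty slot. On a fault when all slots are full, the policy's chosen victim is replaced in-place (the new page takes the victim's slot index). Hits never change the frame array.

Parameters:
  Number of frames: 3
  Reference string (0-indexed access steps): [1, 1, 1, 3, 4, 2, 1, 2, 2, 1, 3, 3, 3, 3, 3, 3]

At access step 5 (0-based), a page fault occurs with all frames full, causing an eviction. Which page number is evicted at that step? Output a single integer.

Answer: 4

Derivation:
Step 0: ref 1 -> FAULT, frames=[1,-,-]
Step 1: ref 1 -> HIT, frames=[1,-,-]
Step 2: ref 1 -> HIT, frames=[1,-,-]
Step 3: ref 3 -> FAULT, frames=[1,3,-]
Step 4: ref 4 -> FAULT, frames=[1,3,4]
Step 5: ref 2 -> FAULT, evict 4, frames=[1,3,2]
At step 5: evicted page 4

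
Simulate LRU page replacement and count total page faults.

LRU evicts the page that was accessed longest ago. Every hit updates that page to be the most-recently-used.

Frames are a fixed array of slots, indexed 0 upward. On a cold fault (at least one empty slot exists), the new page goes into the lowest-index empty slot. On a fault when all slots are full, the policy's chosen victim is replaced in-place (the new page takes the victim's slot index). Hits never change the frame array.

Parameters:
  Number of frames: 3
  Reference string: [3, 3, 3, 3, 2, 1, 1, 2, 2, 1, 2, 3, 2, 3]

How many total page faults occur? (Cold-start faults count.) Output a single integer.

Answer: 3

Derivation:
Step 0: ref 3 → FAULT, frames=[3,-,-]
Step 1: ref 3 → HIT, frames=[3,-,-]
Step 2: ref 3 → HIT, frames=[3,-,-]
Step 3: ref 3 → HIT, frames=[3,-,-]
Step 4: ref 2 → FAULT, frames=[3,2,-]
Step 5: ref 1 → FAULT, frames=[3,2,1]
Step 6: ref 1 → HIT, frames=[3,2,1]
Step 7: ref 2 → HIT, frames=[3,2,1]
Step 8: ref 2 → HIT, frames=[3,2,1]
Step 9: ref 1 → HIT, frames=[3,2,1]
Step 10: ref 2 → HIT, frames=[3,2,1]
Step 11: ref 3 → HIT, frames=[3,2,1]
Step 12: ref 2 → HIT, frames=[3,2,1]
Step 13: ref 3 → HIT, frames=[3,2,1]
Total faults: 3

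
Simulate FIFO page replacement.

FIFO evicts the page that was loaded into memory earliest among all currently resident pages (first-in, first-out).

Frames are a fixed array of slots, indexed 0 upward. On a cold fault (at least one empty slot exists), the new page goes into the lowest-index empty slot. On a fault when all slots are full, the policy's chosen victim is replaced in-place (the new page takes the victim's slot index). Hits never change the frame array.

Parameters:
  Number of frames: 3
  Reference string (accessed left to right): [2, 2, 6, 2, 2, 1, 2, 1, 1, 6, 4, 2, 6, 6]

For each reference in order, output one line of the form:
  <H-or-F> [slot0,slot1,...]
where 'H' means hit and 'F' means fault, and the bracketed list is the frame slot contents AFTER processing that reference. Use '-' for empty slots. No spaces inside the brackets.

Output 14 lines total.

F [2,-,-]
H [2,-,-]
F [2,6,-]
H [2,6,-]
H [2,6,-]
F [2,6,1]
H [2,6,1]
H [2,6,1]
H [2,6,1]
H [2,6,1]
F [4,6,1]
F [4,2,1]
F [4,2,6]
H [4,2,6]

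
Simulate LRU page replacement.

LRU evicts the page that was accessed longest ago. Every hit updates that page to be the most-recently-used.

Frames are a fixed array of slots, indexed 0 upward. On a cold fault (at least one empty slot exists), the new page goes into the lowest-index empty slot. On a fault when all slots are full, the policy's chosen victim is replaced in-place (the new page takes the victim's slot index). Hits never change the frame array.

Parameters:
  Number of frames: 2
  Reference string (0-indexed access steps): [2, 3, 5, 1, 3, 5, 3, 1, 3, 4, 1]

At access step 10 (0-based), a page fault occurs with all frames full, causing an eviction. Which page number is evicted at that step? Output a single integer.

Answer: 3

Derivation:
Step 0: ref 2 -> FAULT, frames=[2,-]
Step 1: ref 3 -> FAULT, frames=[2,3]
Step 2: ref 5 -> FAULT, evict 2, frames=[5,3]
Step 3: ref 1 -> FAULT, evict 3, frames=[5,1]
Step 4: ref 3 -> FAULT, evict 5, frames=[3,1]
Step 5: ref 5 -> FAULT, evict 1, frames=[3,5]
Step 6: ref 3 -> HIT, frames=[3,5]
Step 7: ref 1 -> FAULT, evict 5, frames=[3,1]
Step 8: ref 3 -> HIT, frames=[3,1]
Step 9: ref 4 -> FAULT, evict 1, frames=[3,4]
Step 10: ref 1 -> FAULT, evict 3, frames=[1,4]
At step 10: evicted page 3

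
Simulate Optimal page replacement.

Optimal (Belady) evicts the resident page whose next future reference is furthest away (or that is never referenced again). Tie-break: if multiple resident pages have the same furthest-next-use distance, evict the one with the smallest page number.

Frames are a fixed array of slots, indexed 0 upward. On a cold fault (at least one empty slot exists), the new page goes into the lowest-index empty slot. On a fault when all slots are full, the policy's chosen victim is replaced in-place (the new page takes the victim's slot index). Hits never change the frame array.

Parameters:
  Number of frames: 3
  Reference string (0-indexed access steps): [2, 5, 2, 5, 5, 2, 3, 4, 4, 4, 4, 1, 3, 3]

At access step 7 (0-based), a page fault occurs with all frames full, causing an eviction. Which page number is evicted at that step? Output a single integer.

Answer: 2

Derivation:
Step 0: ref 2 -> FAULT, frames=[2,-,-]
Step 1: ref 5 -> FAULT, frames=[2,5,-]
Step 2: ref 2 -> HIT, frames=[2,5,-]
Step 3: ref 5 -> HIT, frames=[2,5,-]
Step 4: ref 5 -> HIT, frames=[2,5,-]
Step 5: ref 2 -> HIT, frames=[2,5,-]
Step 6: ref 3 -> FAULT, frames=[2,5,3]
Step 7: ref 4 -> FAULT, evict 2, frames=[4,5,3]
At step 7: evicted page 2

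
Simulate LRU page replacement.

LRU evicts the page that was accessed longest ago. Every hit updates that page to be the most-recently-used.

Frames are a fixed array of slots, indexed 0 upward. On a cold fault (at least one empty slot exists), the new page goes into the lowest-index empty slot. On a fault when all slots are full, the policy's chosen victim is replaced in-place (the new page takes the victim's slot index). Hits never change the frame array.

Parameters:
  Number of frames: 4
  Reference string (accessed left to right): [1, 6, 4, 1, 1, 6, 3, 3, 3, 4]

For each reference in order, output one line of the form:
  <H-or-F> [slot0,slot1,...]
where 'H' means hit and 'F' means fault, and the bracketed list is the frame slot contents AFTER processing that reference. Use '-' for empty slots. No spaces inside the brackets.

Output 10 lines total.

F [1,-,-,-]
F [1,6,-,-]
F [1,6,4,-]
H [1,6,4,-]
H [1,6,4,-]
H [1,6,4,-]
F [1,6,4,3]
H [1,6,4,3]
H [1,6,4,3]
H [1,6,4,3]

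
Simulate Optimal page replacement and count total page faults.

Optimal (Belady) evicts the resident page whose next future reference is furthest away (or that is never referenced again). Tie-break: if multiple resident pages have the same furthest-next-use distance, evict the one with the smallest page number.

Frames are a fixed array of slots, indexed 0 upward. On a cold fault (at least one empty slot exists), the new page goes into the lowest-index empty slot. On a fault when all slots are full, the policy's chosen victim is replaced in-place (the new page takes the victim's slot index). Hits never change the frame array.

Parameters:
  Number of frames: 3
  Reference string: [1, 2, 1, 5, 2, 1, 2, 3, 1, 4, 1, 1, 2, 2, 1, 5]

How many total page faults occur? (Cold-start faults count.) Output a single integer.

Step 0: ref 1 → FAULT, frames=[1,-,-]
Step 1: ref 2 → FAULT, frames=[1,2,-]
Step 2: ref 1 → HIT, frames=[1,2,-]
Step 3: ref 5 → FAULT, frames=[1,2,5]
Step 4: ref 2 → HIT, frames=[1,2,5]
Step 5: ref 1 → HIT, frames=[1,2,5]
Step 6: ref 2 → HIT, frames=[1,2,5]
Step 7: ref 3 → FAULT (evict 5), frames=[1,2,3]
Step 8: ref 1 → HIT, frames=[1,2,3]
Step 9: ref 4 → FAULT (evict 3), frames=[1,2,4]
Step 10: ref 1 → HIT, frames=[1,2,4]
Step 11: ref 1 → HIT, frames=[1,2,4]
Step 12: ref 2 → HIT, frames=[1,2,4]
Step 13: ref 2 → HIT, frames=[1,2,4]
Step 14: ref 1 → HIT, frames=[1,2,4]
Step 15: ref 5 → FAULT (evict 1), frames=[5,2,4]
Total faults: 6

Answer: 6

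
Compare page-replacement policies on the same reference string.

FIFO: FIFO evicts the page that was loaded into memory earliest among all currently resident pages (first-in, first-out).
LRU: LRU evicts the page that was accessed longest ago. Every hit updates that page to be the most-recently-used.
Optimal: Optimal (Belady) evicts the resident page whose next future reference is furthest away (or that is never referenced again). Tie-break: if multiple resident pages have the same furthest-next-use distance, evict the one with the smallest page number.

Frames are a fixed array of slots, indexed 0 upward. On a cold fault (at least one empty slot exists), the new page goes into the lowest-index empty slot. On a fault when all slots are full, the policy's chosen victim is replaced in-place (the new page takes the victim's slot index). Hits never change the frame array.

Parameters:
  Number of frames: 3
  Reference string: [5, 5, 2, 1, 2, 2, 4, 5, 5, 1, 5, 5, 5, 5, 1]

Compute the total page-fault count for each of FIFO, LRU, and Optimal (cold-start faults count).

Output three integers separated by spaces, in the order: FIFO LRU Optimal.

--- FIFO ---
  step 0: ref 5 -> FAULT, frames=[5,-,-] (faults so far: 1)
  step 1: ref 5 -> HIT, frames=[5,-,-] (faults so far: 1)
  step 2: ref 2 -> FAULT, frames=[5,2,-] (faults so far: 2)
  step 3: ref 1 -> FAULT, frames=[5,2,1] (faults so far: 3)
  step 4: ref 2 -> HIT, frames=[5,2,1] (faults so far: 3)
  step 5: ref 2 -> HIT, frames=[5,2,1] (faults so far: 3)
  step 6: ref 4 -> FAULT, evict 5, frames=[4,2,1] (faults so far: 4)
  step 7: ref 5 -> FAULT, evict 2, frames=[4,5,1] (faults so far: 5)
  step 8: ref 5 -> HIT, frames=[4,5,1] (faults so far: 5)
  step 9: ref 1 -> HIT, frames=[4,5,1] (faults so far: 5)
  step 10: ref 5 -> HIT, frames=[4,5,1] (faults so far: 5)
  step 11: ref 5 -> HIT, frames=[4,5,1] (faults so far: 5)
  step 12: ref 5 -> HIT, frames=[4,5,1] (faults so far: 5)
  step 13: ref 5 -> HIT, frames=[4,5,1] (faults so far: 5)
  step 14: ref 1 -> HIT, frames=[4,5,1] (faults so far: 5)
  FIFO total faults: 5
--- LRU ---
  step 0: ref 5 -> FAULT, frames=[5,-,-] (faults so far: 1)
  step 1: ref 5 -> HIT, frames=[5,-,-] (faults so far: 1)
  step 2: ref 2 -> FAULT, frames=[5,2,-] (faults so far: 2)
  step 3: ref 1 -> FAULT, frames=[5,2,1] (faults so far: 3)
  step 4: ref 2 -> HIT, frames=[5,2,1] (faults so far: 3)
  step 5: ref 2 -> HIT, frames=[5,2,1] (faults so far: 3)
  step 6: ref 4 -> FAULT, evict 5, frames=[4,2,1] (faults so far: 4)
  step 7: ref 5 -> FAULT, evict 1, frames=[4,2,5] (faults so far: 5)
  step 8: ref 5 -> HIT, frames=[4,2,5] (faults so far: 5)
  step 9: ref 1 -> FAULT, evict 2, frames=[4,1,5] (faults so far: 6)
  step 10: ref 5 -> HIT, frames=[4,1,5] (faults so far: 6)
  step 11: ref 5 -> HIT, frames=[4,1,5] (faults so far: 6)
  step 12: ref 5 -> HIT, frames=[4,1,5] (faults so far: 6)
  step 13: ref 5 -> HIT, frames=[4,1,5] (faults so far: 6)
  step 14: ref 1 -> HIT, frames=[4,1,5] (faults so far: 6)
  LRU total faults: 6
--- Optimal ---
  step 0: ref 5 -> FAULT, frames=[5,-,-] (faults so far: 1)
  step 1: ref 5 -> HIT, frames=[5,-,-] (faults so far: 1)
  step 2: ref 2 -> FAULT, frames=[5,2,-] (faults so far: 2)
  step 3: ref 1 -> FAULT, frames=[5,2,1] (faults so far: 3)
  step 4: ref 2 -> HIT, frames=[5,2,1] (faults so far: 3)
  step 5: ref 2 -> HIT, frames=[5,2,1] (faults so far: 3)
  step 6: ref 4 -> FAULT, evict 2, frames=[5,4,1] (faults so far: 4)
  step 7: ref 5 -> HIT, frames=[5,4,1] (faults so far: 4)
  step 8: ref 5 -> HIT, frames=[5,4,1] (faults so far: 4)
  step 9: ref 1 -> HIT, frames=[5,4,1] (faults so far: 4)
  step 10: ref 5 -> HIT, frames=[5,4,1] (faults so far: 4)
  step 11: ref 5 -> HIT, frames=[5,4,1] (faults so far: 4)
  step 12: ref 5 -> HIT, frames=[5,4,1] (faults so far: 4)
  step 13: ref 5 -> HIT, frames=[5,4,1] (faults so far: 4)
  step 14: ref 1 -> HIT, frames=[5,4,1] (faults so far: 4)
  Optimal total faults: 4

Answer: 5 6 4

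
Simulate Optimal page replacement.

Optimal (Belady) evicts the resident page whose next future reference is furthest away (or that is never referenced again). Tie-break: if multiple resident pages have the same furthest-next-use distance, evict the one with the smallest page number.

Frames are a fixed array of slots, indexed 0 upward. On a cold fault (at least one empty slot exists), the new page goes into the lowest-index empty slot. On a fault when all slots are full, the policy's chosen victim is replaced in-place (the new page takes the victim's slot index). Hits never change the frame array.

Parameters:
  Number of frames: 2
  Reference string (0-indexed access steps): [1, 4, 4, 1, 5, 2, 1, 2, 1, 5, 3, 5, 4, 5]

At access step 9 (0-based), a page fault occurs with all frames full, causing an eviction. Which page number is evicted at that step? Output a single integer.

Answer: 1

Derivation:
Step 0: ref 1 -> FAULT, frames=[1,-]
Step 1: ref 4 -> FAULT, frames=[1,4]
Step 2: ref 4 -> HIT, frames=[1,4]
Step 3: ref 1 -> HIT, frames=[1,4]
Step 4: ref 5 -> FAULT, evict 4, frames=[1,5]
Step 5: ref 2 -> FAULT, evict 5, frames=[1,2]
Step 6: ref 1 -> HIT, frames=[1,2]
Step 7: ref 2 -> HIT, frames=[1,2]
Step 8: ref 1 -> HIT, frames=[1,2]
Step 9: ref 5 -> FAULT, evict 1, frames=[5,2]
At step 9: evicted page 1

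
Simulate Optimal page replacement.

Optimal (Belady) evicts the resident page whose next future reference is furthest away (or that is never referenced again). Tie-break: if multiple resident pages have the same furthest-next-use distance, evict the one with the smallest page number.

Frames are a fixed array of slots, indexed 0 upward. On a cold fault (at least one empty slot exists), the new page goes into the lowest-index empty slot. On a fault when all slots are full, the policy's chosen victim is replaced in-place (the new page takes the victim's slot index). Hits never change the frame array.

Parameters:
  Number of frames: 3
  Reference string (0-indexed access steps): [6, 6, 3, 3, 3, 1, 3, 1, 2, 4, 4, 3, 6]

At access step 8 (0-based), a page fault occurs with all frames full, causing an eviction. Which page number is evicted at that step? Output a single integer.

Answer: 1

Derivation:
Step 0: ref 6 -> FAULT, frames=[6,-,-]
Step 1: ref 6 -> HIT, frames=[6,-,-]
Step 2: ref 3 -> FAULT, frames=[6,3,-]
Step 3: ref 3 -> HIT, frames=[6,3,-]
Step 4: ref 3 -> HIT, frames=[6,3,-]
Step 5: ref 1 -> FAULT, frames=[6,3,1]
Step 6: ref 3 -> HIT, frames=[6,3,1]
Step 7: ref 1 -> HIT, frames=[6,3,1]
Step 8: ref 2 -> FAULT, evict 1, frames=[6,3,2]
At step 8: evicted page 1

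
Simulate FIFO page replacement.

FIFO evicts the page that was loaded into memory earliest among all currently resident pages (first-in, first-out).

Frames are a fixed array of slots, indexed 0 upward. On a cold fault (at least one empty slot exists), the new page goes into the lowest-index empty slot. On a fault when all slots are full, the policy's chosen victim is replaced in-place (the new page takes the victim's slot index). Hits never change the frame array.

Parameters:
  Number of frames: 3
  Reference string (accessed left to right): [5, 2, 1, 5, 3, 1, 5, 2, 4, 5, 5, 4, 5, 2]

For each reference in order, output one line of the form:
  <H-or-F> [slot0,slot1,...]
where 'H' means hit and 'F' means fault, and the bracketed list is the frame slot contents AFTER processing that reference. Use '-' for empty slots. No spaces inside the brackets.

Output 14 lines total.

F [5,-,-]
F [5,2,-]
F [5,2,1]
H [5,2,1]
F [3,2,1]
H [3,2,1]
F [3,5,1]
F [3,5,2]
F [4,5,2]
H [4,5,2]
H [4,5,2]
H [4,5,2]
H [4,5,2]
H [4,5,2]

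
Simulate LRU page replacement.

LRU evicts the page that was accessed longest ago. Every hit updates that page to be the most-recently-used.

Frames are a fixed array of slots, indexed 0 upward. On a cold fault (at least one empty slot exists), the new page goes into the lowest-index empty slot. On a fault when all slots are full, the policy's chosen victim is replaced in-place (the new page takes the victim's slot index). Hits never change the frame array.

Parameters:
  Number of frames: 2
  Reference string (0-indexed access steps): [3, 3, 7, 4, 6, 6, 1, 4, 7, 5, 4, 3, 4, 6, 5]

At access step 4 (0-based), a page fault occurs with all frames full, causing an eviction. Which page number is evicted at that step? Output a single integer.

Answer: 7

Derivation:
Step 0: ref 3 -> FAULT, frames=[3,-]
Step 1: ref 3 -> HIT, frames=[3,-]
Step 2: ref 7 -> FAULT, frames=[3,7]
Step 3: ref 4 -> FAULT, evict 3, frames=[4,7]
Step 4: ref 6 -> FAULT, evict 7, frames=[4,6]
At step 4: evicted page 7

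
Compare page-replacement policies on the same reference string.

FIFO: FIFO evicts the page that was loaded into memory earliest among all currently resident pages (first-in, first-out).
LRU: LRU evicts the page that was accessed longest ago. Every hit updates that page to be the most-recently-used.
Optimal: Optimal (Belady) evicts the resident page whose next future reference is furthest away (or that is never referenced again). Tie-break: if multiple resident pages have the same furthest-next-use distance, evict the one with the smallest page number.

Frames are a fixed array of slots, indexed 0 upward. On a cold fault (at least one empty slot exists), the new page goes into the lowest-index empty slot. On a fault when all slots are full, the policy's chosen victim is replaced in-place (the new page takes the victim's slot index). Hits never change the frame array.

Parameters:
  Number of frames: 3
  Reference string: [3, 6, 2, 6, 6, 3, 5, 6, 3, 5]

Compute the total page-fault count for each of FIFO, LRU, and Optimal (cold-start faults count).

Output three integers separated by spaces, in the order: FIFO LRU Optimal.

Answer: 5 4 4

Derivation:
--- FIFO ---
  step 0: ref 3 -> FAULT, frames=[3,-,-] (faults so far: 1)
  step 1: ref 6 -> FAULT, frames=[3,6,-] (faults so far: 2)
  step 2: ref 2 -> FAULT, frames=[3,6,2] (faults so far: 3)
  step 3: ref 6 -> HIT, frames=[3,6,2] (faults so far: 3)
  step 4: ref 6 -> HIT, frames=[3,6,2] (faults so far: 3)
  step 5: ref 3 -> HIT, frames=[3,6,2] (faults so far: 3)
  step 6: ref 5 -> FAULT, evict 3, frames=[5,6,2] (faults so far: 4)
  step 7: ref 6 -> HIT, frames=[5,6,2] (faults so far: 4)
  step 8: ref 3 -> FAULT, evict 6, frames=[5,3,2] (faults so far: 5)
  step 9: ref 5 -> HIT, frames=[5,3,2] (faults so far: 5)
  FIFO total faults: 5
--- LRU ---
  step 0: ref 3 -> FAULT, frames=[3,-,-] (faults so far: 1)
  step 1: ref 6 -> FAULT, frames=[3,6,-] (faults so far: 2)
  step 2: ref 2 -> FAULT, frames=[3,6,2] (faults so far: 3)
  step 3: ref 6 -> HIT, frames=[3,6,2] (faults so far: 3)
  step 4: ref 6 -> HIT, frames=[3,6,2] (faults so far: 3)
  step 5: ref 3 -> HIT, frames=[3,6,2] (faults so far: 3)
  step 6: ref 5 -> FAULT, evict 2, frames=[3,6,5] (faults so far: 4)
  step 7: ref 6 -> HIT, frames=[3,6,5] (faults so far: 4)
  step 8: ref 3 -> HIT, frames=[3,6,5] (faults so far: 4)
  step 9: ref 5 -> HIT, frames=[3,6,5] (faults so far: 4)
  LRU total faults: 4
--- Optimal ---
  step 0: ref 3 -> FAULT, frames=[3,-,-] (faults so far: 1)
  step 1: ref 6 -> FAULT, frames=[3,6,-] (faults so far: 2)
  step 2: ref 2 -> FAULT, frames=[3,6,2] (faults so far: 3)
  step 3: ref 6 -> HIT, frames=[3,6,2] (faults so far: 3)
  step 4: ref 6 -> HIT, frames=[3,6,2] (faults so far: 3)
  step 5: ref 3 -> HIT, frames=[3,6,2] (faults so far: 3)
  step 6: ref 5 -> FAULT, evict 2, frames=[3,6,5] (faults so far: 4)
  step 7: ref 6 -> HIT, frames=[3,6,5] (faults so far: 4)
  step 8: ref 3 -> HIT, frames=[3,6,5] (faults so far: 4)
  step 9: ref 5 -> HIT, frames=[3,6,5] (faults so far: 4)
  Optimal total faults: 4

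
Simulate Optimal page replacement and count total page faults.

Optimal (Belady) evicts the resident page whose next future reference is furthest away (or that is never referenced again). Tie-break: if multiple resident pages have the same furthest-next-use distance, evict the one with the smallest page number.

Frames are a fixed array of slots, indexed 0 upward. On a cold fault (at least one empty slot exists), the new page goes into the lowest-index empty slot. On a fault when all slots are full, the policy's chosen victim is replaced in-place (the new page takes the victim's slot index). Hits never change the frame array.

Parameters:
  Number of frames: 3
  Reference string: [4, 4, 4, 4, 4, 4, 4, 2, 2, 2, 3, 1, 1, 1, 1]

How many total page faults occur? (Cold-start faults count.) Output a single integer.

Answer: 4

Derivation:
Step 0: ref 4 → FAULT, frames=[4,-,-]
Step 1: ref 4 → HIT, frames=[4,-,-]
Step 2: ref 4 → HIT, frames=[4,-,-]
Step 3: ref 4 → HIT, frames=[4,-,-]
Step 4: ref 4 → HIT, frames=[4,-,-]
Step 5: ref 4 → HIT, frames=[4,-,-]
Step 6: ref 4 → HIT, frames=[4,-,-]
Step 7: ref 2 → FAULT, frames=[4,2,-]
Step 8: ref 2 → HIT, frames=[4,2,-]
Step 9: ref 2 → HIT, frames=[4,2,-]
Step 10: ref 3 → FAULT, frames=[4,2,3]
Step 11: ref 1 → FAULT (evict 2), frames=[4,1,3]
Step 12: ref 1 → HIT, frames=[4,1,3]
Step 13: ref 1 → HIT, frames=[4,1,3]
Step 14: ref 1 → HIT, frames=[4,1,3]
Total faults: 4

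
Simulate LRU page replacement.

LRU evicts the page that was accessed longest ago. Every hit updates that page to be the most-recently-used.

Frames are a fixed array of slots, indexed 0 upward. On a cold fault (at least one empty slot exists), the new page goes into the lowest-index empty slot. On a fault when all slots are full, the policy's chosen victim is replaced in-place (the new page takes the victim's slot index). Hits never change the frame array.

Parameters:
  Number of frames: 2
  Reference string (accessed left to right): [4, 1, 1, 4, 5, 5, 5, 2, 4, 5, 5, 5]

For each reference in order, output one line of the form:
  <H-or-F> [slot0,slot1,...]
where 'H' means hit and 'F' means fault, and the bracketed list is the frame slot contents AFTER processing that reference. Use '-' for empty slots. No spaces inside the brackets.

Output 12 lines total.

F [4,-]
F [4,1]
H [4,1]
H [4,1]
F [4,5]
H [4,5]
H [4,5]
F [2,5]
F [2,4]
F [5,4]
H [5,4]
H [5,4]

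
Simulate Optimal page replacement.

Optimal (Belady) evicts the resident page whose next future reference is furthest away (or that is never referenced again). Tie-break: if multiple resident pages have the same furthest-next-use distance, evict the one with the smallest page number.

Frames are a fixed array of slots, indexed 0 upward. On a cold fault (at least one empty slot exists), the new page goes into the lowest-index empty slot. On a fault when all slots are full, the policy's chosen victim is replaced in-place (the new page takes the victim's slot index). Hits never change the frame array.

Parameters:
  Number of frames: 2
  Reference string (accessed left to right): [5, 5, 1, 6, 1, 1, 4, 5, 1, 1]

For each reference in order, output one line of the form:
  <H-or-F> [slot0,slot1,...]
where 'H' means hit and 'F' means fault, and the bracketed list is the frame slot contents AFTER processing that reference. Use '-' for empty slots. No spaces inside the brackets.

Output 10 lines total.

F [5,-]
H [5,-]
F [5,1]
F [6,1]
H [6,1]
H [6,1]
F [4,1]
F [5,1]
H [5,1]
H [5,1]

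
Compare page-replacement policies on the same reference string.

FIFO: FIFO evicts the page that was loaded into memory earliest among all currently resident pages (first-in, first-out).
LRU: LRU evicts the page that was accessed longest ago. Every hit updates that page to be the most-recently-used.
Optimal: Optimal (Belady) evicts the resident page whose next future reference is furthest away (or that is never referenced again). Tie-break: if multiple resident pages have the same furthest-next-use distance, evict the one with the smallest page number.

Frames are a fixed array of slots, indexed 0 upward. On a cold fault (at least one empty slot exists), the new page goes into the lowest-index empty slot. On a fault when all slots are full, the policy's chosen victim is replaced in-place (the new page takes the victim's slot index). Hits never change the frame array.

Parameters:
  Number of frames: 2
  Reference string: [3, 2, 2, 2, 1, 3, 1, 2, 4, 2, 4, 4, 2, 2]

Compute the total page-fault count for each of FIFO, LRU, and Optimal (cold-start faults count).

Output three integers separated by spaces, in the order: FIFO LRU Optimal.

Answer: 6 6 5

Derivation:
--- FIFO ---
  step 0: ref 3 -> FAULT, frames=[3,-] (faults so far: 1)
  step 1: ref 2 -> FAULT, frames=[3,2] (faults so far: 2)
  step 2: ref 2 -> HIT, frames=[3,2] (faults so far: 2)
  step 3: ref 2 -> HIT, frames=[3,2] (faults so far: 2)
  step 4: ref 1 -> FAULT, evict 3, frames=[1,2] (faults so far: 3)
  step 5: ref 3 -> FAULT, evict 2, frames=[1,3] (faults so far: 4)
  step 6: ref 1 -> HIT, frames=[1,3] (faults so far: 4)
  step 7: ref 2 -> FAULT, evict 1, frames=[2,3] (faults so far: 5)
  step 8: ref 4 -> FAULT, evict 3, frames=[2,4] (faults so far: 6)
  step 9: ref 2 -> HIT, frames=[2,4] (faults so far: 6)
  step 10: ref 4 -> HIT, frames=[2,4] (faults so far: 6)
  step 11: ref 4 -> HIT, frames=[2,4] (faults so far: 6)
  step 12: ref 2 -> HIT, frames=[2,4] (faults so far: 6)
  step 13: ref 2 -> HIT, frames=[2,4] (faults so far: 6)
  FIFO total faults: 6
--- LRU ---
  step 0: ref 3 -> FAULT, frames=[3,-] (faults so far: 1)
  step 1: ref 2 -> FAULT, frames=[3,2] (faults so far: 2)
  step 2: ref 2 -> HIT, frames=[3,2] (faults so far: 2)
  step 3: ref 2 -> HIT, frames=[3,2] (faults so far: 2)
  step 4: ref 1 -> FAULT, evict 3, frames=[1,2] (faults so far: 3)
  step 5: ref 3 -> FAULT, evict 2, frames=[1,3] (faults so far: 4)
  step 6: ref 1 -> HIT, frames=[1,3] (faults so far: 4)
  step 7: ref 2 -> FAULT, evict 3, frames=[1,2] (faults so far: 5)
  step 8: ref 4 -> FAULT, evict 1, frames=[4,2] (faults so far: 6)
  step 9: ref 2 -> HIT, frames=[4,2] (faults so far: 6)
  step 10: ref 4 -> HIT, frames=[4,2] (faults so far: 6)
  step 11: ref 4 -> HIT, frames=[4,2] (faults so far: 6)
  step 12: ref 2 -> HIT, frames=[4,2] (faults so far: 6)
  step 13: ref 2 -> HIT, frames=[4,2] (faults so far: 6)
  LRU total faults: 6
--- Optimal ---
  step 0: ref 3 -> FAULT, frames=[3,-] (faults so far: 1)
  step 1: ref 2 -> FAULT, frames=[3,2] (faults so far: 2)
  step 2: ref 2 -> HIT, frames=[3,2] (faults so far: 2)
  step 3: ref 2 -> HIT, frames=[3,2] (faults so far: 2)
  step 4: ref 1 -> FAULT, evict 2, frames=[3,1] (faults so far: 3)
  step 5: ref 3 -> HIT, frames=[3,1] (faults so far: 3)
  step 6: ref 1 -> HIT, frames=[3,1] (faults so far: 3)
  step 7: ref 2 -> FAULT, evict 1, frames=[3,2] (faults so far: 4)
  step 8: ref 4 -> FAULT, evict 3, frames=[4,2] (faults so far: 5)
  step 9: ref 2 -> HIT, frames=[4,2] (faults so far: 5)
  step 10: ref 4 -> HIT, frames=[4,2] (faults so far: 5)
  step 11: ref 4 -> HIT, frames=[4,2] (faults so far: 5)
  step 12: ref 2 -> HIT, frames=[4,2] (faults so far: 5)
  step 13: ref 2 -> HIT, frames=[4,2] (faults so far: 5)
  Optimal total faults: 5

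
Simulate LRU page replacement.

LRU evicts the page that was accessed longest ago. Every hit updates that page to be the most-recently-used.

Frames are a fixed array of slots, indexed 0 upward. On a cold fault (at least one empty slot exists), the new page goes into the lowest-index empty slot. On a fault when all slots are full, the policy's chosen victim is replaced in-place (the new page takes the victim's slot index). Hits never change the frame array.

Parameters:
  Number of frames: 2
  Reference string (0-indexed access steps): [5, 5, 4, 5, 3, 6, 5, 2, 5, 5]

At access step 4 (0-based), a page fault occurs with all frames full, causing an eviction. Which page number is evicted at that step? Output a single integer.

Answer: 4

Derivation:
Step 0: ref 5 -> FAULT, frames=[5,-]
Step 1: ref 5 -> HIT, frames=[5,-]
Step 2: ref 4 -> FAULT, frames=[5,4]
Step 3: ref 5 -> HIT, frames=[5,4]
Step 4: ref 3 -> FAULT, evict 4, frames=[5,3]
At step 4: evicted page 4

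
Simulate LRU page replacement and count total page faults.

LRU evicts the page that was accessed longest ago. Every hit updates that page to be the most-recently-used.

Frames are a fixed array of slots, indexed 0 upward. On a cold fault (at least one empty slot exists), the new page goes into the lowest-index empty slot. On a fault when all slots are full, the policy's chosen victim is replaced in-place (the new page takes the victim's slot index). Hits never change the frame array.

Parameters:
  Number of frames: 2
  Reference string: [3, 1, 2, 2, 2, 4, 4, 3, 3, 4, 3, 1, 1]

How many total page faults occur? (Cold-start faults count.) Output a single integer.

Answer: 6

Derivation:
Step 0: ref 3 → FAULT, frames=[3,-]
Step 1: ref 1 → FAULT, frames=[3,1]
Step 2: ref 2 → FAULT (evict 3), frames=[2,1]
Step 3: ref 2 → HIT, frames=[2,1]
Step 4: ref 2 → HIT, frames=[2,1]
Step 5: ref 4 → FAULT (evict 1), frames=[2,4]
Step 6: ref 4 → HIT, frames=[2,4]
Step 7: ref 3 → FAULT (evict 2), frames=[3,4]
Step 8: ref 3 → HIT, frames=[3,4]
Step 9: ref 4 → HIT, frames=[3,4]
Step 10: ref 3 → HIT, frames=[3,4]
Step 11: ref 1 → FAULT (evict 4), frames=[3,1]
Step 12: ref 1 → HIT, frames=[3,1]
Total faults: 6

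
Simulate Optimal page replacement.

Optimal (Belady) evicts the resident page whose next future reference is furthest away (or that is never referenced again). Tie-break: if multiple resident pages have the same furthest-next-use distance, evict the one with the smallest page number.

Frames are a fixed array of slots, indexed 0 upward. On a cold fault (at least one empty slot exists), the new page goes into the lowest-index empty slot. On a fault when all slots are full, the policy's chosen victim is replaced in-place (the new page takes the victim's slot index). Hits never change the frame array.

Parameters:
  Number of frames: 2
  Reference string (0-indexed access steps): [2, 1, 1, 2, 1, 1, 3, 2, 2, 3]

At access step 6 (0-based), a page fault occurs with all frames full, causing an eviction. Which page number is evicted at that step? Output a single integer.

Answer: 1

Derivation:
Step 0: ref 2 -> FAULT, frames=[2,-]
Step 1: ref 1 -> FAULT, frames=[2,1]
Step 2: ref 1 -> HIT, frames=[2,1]
Step 3: ref 2 -> HIT, frames=[2,1]
Step 4: ref 1 -> HIT, frames=[2,1]
Step 5: ref 1 -> HIT, frames=[2,1]
Step 6: ref 3 -> FAULT, evict 1, frames=[2,3]
At step 6: evicted page 1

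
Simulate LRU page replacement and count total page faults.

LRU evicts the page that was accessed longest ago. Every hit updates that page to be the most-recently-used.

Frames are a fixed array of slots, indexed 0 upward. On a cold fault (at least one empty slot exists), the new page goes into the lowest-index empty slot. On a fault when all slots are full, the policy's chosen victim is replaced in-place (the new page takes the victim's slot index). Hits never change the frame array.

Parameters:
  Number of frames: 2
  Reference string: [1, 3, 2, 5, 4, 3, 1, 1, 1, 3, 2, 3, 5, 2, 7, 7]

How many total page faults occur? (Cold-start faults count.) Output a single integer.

Answer: 11

Derivation:
Step 0: ref 1 → FAULT, frames=[1,-]
Step 1: ref 3 → FAULT, frames=[1,3]
Step 2: ref 2 → FAULT (evict 1), frames=[2,3]
Step 3: ref 5 → FAULT (evict 3), frames=[2,5]
Step 4: ref 4 → FAULT (evict 2), frames=[4,5]
Step 5: ref 3 → FAULT (evict 5), frames=[4,3]
Step 6: ref 1 → FAULT (evict 4), frames=[1,3]
Step 7: ref 1 → HIT, frames=[1,3]
Step 8: ref 1 → HIT, frames=[1,3]
Step 9: ref 3 → HIT, frames=[1,3]
Step 10: ref 2 → FAULT (evict 1), frames=[2,3]
Step 11: ref 3 → HIT, frames=[2,3]
Step 12: ref 5 → FAULT (evict 2), frames=[5,3]
Step 13: ref 2 → FAULT (evict 3), frames=[5,2]
Step 14: ref 7 → FAULT (evict 5), frames=[7,2]
Step 15: ref 7 → HIT, frames=[7,2]
Total faults: 11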